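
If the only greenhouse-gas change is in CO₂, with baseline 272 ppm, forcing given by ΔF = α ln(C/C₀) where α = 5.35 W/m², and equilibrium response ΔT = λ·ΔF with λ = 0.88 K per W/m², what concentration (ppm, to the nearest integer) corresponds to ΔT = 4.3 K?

Required forcing: ΔF = ΔT/λ = 4.3/0.88 = 4.8864 W/m².
Then ln(C/272) = ΔF/5.35 = 4.8864/5.35 = 0.91335.
So C = 272 × e^0.91335 = 272 × 2.49266 = 678.00 ppm.

C ≈ 678 ppm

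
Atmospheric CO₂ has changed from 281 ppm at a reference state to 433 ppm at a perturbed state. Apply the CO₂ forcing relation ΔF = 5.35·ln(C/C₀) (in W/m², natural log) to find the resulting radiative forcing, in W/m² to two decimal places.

ΔF = 2.31 W/m²

CO₂ absorption bands are partially saturated, so forcing scales with the logarithm of the concentration ratio.
CO₂: 5.35 × ln(433/281) = 5.35 × ln(1.54093) = 5.35 × 0.43239 = 2.3133 W/m².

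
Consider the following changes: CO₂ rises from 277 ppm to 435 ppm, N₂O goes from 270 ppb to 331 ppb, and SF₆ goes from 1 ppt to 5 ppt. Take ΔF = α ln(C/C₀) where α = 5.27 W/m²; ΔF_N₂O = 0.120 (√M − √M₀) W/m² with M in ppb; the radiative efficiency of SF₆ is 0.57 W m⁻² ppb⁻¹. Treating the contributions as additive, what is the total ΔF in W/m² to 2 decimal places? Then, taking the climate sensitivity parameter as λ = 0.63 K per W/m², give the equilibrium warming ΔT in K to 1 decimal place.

ΔF = 2.59 W/m²; ΔT = 1.6 K

CO₂: 5.27 × ln(435/277) = 5.27 × ln(1.57040) = 5.27 × 0.45133 = 2.3785 W/m².
N₂O: 0.120 × (√331 − √270) = 0.120 × (18.1934 − 16.4317) = 0.120 × 1.7617 = 0.2114 W/m².
SF₆: Δ = 5 − 1 = 4 ppt = 0.004 ppb; ΔF = 0.57 × 0.004 = 0.0023 W/m².
Total ΔF = 2.3785 + 0.2114 + 0.0023 = 2.5922 W/m².
ΔT = λ ΔF = 0.63 × 2.59 = 1.6317 K.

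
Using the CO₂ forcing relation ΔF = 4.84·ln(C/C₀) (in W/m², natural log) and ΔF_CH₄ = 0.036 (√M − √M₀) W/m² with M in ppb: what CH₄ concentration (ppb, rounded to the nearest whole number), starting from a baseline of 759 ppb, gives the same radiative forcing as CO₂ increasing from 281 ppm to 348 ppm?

M ≈ 3170 ppb

CO₂ forcing: 4.84 × ln(348/281) = 4.84 × 0.213848 = 1.03502 W/m².
Set 0.036(√M − √759) = 1.03502: √M = 1.03502/0.036 + √759 = 28.7506 + 27.5500 = 56.3006.
M = (56.3006)² = 3169.76 ppb.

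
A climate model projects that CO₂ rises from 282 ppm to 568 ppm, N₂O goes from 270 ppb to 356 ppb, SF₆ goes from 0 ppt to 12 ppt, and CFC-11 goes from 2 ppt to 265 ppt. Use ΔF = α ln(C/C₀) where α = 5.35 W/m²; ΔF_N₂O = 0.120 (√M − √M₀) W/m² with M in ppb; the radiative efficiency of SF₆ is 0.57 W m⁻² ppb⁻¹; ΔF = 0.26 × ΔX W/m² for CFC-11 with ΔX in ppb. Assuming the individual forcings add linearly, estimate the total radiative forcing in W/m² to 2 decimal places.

CO₂: 5.35 × ln(568/282) = 5.35 × ln(2.01418) = 5.35 × 0.70021 = 3.7461 W/m².
N₂O: 0.120 × (√356 − √270) = 0.120 × (18.8680 − 16.4317) = 0.120 × 2.4363 = 0.2924 W/m².
SF₆: Δ = 12 − 0 = 12 ppt = 0.012 ppb; ΔF = 0.57 × 0.012 = 0.0068 W/m².
CFC-11: Δ = 265 − 2 = 263 ppt = 0.263 ppb; ΔF = 0.26 × 0.263 = 0.0684 W/m².
Total ΔF = 3.7461 + 0.2924 + 0.0068 + 0.0684 = 4.1137 W/m².

ΔF = 4.11 W/m²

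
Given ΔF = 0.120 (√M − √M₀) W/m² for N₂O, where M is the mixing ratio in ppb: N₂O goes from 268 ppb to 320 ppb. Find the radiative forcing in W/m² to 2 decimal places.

N₂O: 0.120 × (√320 − √268) = 0.120 × (17.8885 − 16.3707) = 0.120 × 1.5178 = 0.1821 W/m².

ΔF = 0.18 W/m²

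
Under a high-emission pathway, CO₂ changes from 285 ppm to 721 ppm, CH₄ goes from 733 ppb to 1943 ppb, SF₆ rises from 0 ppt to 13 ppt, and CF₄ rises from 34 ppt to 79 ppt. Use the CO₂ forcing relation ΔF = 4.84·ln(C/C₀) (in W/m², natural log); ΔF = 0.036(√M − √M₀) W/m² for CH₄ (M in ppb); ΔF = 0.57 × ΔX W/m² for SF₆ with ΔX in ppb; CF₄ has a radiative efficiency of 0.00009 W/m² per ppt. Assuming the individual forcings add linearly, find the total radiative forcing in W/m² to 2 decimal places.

ΔF = 5.12 W/m²

CO₂: 4.84 × ln(721/285) = 4.84 × ln(2.52982) = 4.84 × 0.92815 = 4.4922 W/m².
CH₄: 0.036 × (√1943 − √733) = 0.036 × (44.0795 − 27.0740) = 0.036 × 17.0055 = 0.6122 W/m².
SF₆: Δ = 13 − 0 = 13 ppt = 0.013 ppb; ΔF = 0.57 × 0.013 = 0.0074 W/m².
CF₄: ΔF = 0.00009 × (79 − 34) = 0.00009 × 45 = 0.0041 W/m².
Total ΔF = 4.4922 + 0.6122 + 0.0074 + 0.0041 = 5.1159 W/m².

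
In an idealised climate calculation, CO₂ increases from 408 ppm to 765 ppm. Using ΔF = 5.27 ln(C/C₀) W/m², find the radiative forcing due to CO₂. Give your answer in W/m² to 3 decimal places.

CO₂: 5.27 × ln(765/408) = 5.27 × ln(1.87500) = 5.27 × 0.62861 = 3.3128 W/m².

ΔF = 3.313 W/m²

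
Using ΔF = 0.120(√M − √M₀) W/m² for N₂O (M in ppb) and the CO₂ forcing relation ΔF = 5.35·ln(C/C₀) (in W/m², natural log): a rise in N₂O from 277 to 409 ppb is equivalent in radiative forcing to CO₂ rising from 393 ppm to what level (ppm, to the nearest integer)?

C ≈ 426 ppm

N₂O forcing: 0.120 × (√409 − √277) = 0.120 × (20.2237 − 16.6433) = 0.120 × 3.5804 = 0.42965 W/m².
Set 5.35 ln(C/393) = 0.42965: ln(C/393) = 0.42965/5.35 = 0.08031, so C = 393 × e^0.08031 = 393 × 1.08362 = 425.86 ppm.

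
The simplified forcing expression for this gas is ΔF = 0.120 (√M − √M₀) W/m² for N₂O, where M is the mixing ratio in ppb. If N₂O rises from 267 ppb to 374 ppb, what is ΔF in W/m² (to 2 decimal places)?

ΔF = 0.36 W/m²

N₂O: 0.120 × (√374 − √267) = 0.120 × (19.3391 − 16.3401) = 0.120 × 2.9990 = 0.3599 W/m².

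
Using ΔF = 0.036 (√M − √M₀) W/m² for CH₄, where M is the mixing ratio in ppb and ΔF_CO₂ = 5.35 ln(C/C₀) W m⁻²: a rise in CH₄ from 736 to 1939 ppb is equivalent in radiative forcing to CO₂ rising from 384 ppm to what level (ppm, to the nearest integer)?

CH₄ forcing: 0.036 × (√1939 − √736) = 0.036 × (44.0341 − 27.1293) = 0.036 × 16.9048 = 0.60857 W/m².
Set 5.35 ln(C/384) = 0.60857: ln(C/384) = 0.60857/5.35 = 0.11375, so C = 384 × e^0.11375 = 384 × 1.12047 = 430.26 ppm.

C ≈ 430 ppm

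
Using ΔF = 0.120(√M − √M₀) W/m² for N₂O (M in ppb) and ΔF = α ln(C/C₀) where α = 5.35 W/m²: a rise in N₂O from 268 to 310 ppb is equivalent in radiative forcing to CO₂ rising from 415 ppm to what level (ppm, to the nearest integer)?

C ≈ 427 ppm

N₂O forcing: 0.120 × (√310 − √268) = 0.120 × (17.6068 − 16.3707) = 0.120 × 1.2361 = 0.14833 W/m².
Set 5.35 ln(C/415) = 0.14833: ln(C/415) = 0.14833/5.35 = 0.02773, so C = 415 × e^0.02773 = 415 × 1.02812 = 426.67 ppm.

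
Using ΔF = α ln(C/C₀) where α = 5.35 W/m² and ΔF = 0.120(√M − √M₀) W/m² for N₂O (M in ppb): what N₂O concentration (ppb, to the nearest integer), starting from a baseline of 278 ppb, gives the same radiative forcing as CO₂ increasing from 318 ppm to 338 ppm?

CO₂ forcing: 5.35 × ln(338/318) = 5.35 × 0.060995 = 0.32632 W/m².
Set 0.120(√M − √278) = 0.32632: √M = 0.32632/0.120 + √278 = 2.7193 + 16.6733 = 19.3926.
M = (19.3926)² = 376.07 ppb.

M ≈ 376 ppb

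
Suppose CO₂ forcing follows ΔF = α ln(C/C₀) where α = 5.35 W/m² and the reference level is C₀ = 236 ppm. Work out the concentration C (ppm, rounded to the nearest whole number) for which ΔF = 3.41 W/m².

Set 5.35 ln(C/236) = 3.41, so ln(C/236) = 3.41/5.35 = 0.63738.
Then C/236 = e^0.63738 = 1.89152, giving C = 236 × 1.89152 = 446.40 ppm.

C ≈ 446 ppm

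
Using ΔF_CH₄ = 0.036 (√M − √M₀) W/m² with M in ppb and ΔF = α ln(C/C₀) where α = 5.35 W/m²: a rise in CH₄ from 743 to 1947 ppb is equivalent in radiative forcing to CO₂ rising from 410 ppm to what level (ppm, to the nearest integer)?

C ≈ 459 ppm

CH₄ forcing: 0.036 × (√1947 − √743) = 0.036 × (44.1248 − 27.2580) = 0.036 × 16.8668 = 0.60720 W/m².
Set 5.35 ln(C/410) = 0.60720: ln(C/410) = 0.60720/5.35 = 0.11350, so C = 410 × e^0.11350 = 410 × 1.12019 = 459.28 ppm.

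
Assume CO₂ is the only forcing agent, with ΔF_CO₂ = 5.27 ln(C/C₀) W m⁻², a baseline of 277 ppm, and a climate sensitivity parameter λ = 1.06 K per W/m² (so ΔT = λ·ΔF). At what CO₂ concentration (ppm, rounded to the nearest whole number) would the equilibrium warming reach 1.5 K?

Required forcing: ΔF = ΔT/λ = 1.5/1.06 = 1.4151 W/m².
Then ln(C/277) = ΔF/5.27 = 1.4151/5.27 = 0.26852.
So C = 277 × e^0.26852 = 277 × 1.30803 = 362.32 ppm.

C ≈ 362 ppm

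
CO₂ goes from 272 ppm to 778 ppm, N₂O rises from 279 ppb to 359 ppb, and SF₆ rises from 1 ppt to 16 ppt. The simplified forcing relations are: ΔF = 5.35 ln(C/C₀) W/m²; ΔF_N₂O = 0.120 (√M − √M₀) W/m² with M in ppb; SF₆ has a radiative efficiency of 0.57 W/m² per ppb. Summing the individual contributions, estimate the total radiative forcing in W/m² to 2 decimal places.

ΔF = 5.90 W/m²

CO₂: 5.35 × ln(778/272) = 5.35 × ln(2.86029) = 5.35 × 1.05092 = 5.6224 W/m².
N₂O: 0.120 × (√359 − √279) = 0.120 × (18.9473 − 16.7033) = 0.120 × 2.2440 = 0.2693 W/m².
SF₆: Δ = 16 − 1 = 15 ppt = 0.015 ppb; ΔF = 0.57 × 0.015 = 0.0086 W/m².
Total ΔF = 5.6224 + 0.2693 + 0.0086 = 5.9003 W/m².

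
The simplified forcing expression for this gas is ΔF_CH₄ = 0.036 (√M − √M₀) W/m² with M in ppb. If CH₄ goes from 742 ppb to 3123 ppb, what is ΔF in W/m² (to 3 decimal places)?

CH₄: 0.036 × (√3123 − √742) = 0.036 × (55.8838 − 27.2397) = 0.036 × 28.6441 = 1.0312 W/m².

ΔF = 1.031 W/m²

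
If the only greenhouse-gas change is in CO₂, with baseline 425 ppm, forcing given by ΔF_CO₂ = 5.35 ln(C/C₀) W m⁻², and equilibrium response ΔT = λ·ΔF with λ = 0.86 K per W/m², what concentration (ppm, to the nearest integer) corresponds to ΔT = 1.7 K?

C ≈ 615 ppm

Required forcing: ΔF = ΔT/λ = 1.7/0.86 = 1.9767 W/m².
Then ln(C/425) = ΔF/5.35 = 1.9767/5.35 = 0.36948.
So C = 425 × e^0.36948 = 425 × 1.44698 = 614.97 ppm.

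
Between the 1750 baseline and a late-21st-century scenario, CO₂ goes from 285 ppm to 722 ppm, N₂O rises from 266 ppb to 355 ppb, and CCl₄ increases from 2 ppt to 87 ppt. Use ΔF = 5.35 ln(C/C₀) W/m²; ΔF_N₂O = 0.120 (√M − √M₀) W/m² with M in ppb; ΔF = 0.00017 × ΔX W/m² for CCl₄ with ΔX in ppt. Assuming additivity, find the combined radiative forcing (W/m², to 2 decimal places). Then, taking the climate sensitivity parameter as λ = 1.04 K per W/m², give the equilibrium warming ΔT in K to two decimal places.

CO₂: 5.35 × ln(722/285) = 5.35 × ln(2.53333) = 5.35 × 0.92953 = 4.9730 W/m².
N₂O: 0.120 × (√355 − √266) = 0.120 × (18.8414 − 16.3095) = 0.120 × 2.5319 = 0.3038 W/m².
CCl₄: ΔF = 0.00017 × (87 − 2) = 0.00017 × 85 = 0.0145 W/m².
Total ΔF = 4.9730 + 0.3038 + 0.0145 = 5.2913 W/m².
ΔT = λ ΔF = 1.04 × 5.29 = 5.5016 K.

ΔF = 5.29 W/m²; ΔT = 5.50 K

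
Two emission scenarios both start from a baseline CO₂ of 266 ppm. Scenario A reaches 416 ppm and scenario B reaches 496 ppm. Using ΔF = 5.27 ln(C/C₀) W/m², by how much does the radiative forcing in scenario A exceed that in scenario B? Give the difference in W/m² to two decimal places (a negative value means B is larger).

ΔF_A − ΔF_B = -0.93 W/m²

ΔF_A = 5.27 ln(416/266) = 5.27 × 0.44719 = 2.3567 W/m².
ΔF_B = 5.27 ln(496/266) = 5.27 × 0.62308 = 3.2836 W/m².
Difference: 2.3567 − 3.2836 = -0.9269 W/m².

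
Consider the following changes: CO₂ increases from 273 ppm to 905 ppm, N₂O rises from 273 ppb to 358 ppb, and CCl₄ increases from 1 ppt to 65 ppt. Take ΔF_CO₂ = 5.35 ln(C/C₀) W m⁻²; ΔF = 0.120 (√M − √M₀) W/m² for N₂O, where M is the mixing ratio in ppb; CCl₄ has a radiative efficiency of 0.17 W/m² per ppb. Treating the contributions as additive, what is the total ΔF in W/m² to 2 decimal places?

CO₂: 5.35 × ln(905/273) = 5.35 × ln(3.31502) = 5.35 × 1.19846 = 6.4118 W/m².
N₂O: 0.120 × (√358 − √273) = 0.120 × (18.9209 − 16.5227) = 0.120 × 2.3982 = 0.2878 W/m².
CCl₄: Δ = 65 − 1 = 64 ppt = 0.064 ppb; ΔF = 0.17 × 0.064 = 0.0109 W/m².
Total ΔF = 6.4118 + 0.2878 + 0.0109 = 6.7105 W/m².

ΔF = 6.71 W/m²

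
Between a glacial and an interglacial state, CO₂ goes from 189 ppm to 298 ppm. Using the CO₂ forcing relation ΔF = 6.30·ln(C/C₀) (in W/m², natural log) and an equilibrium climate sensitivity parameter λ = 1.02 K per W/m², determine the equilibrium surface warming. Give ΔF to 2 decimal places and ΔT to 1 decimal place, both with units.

ΔF = 2.87 W/m²; ΔT = 2.9 K

CO₂: 6.30 × ln(298/189) = 6.30 × ln(1.57672) = 6.30 × 0.45535 = 2.8687 W/m².
ΔT = λ ΔF = 1.02 × 2.87 = 2.9274 K.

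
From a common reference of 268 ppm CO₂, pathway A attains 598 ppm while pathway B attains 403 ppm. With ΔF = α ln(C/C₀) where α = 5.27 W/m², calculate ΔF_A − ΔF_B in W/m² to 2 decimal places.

ΔF_A − ΔF_B = 2.08 W/m²

ΔF_A = 5.27 ln(598/268) = 5.27 × 0.80260 = 4.2297 W/m².
ΔF_B = 5.27 ln(403/268) = 5.27 × 0.40795 = 2.1499 W/m².
Difference: 4.2297 − 2.1499 = 2.0798 W/m².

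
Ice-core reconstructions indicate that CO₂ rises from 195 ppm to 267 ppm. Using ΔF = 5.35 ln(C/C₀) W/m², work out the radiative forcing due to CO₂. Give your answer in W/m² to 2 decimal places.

CO₂: 5.35 × ln(267/195) = 5.35 × ln(1.36923) = 5.35 × 0.31425 = 1.6812 W/m².

ΔF = 1.68 W/m²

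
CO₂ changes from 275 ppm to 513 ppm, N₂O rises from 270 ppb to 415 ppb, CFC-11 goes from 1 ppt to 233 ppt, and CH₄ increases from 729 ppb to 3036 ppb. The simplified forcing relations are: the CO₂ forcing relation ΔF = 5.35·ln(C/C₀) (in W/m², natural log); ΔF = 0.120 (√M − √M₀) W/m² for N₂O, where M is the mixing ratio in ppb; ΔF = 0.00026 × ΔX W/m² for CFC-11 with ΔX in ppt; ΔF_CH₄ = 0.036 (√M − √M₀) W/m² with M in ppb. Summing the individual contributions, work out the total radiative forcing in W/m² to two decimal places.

CO₂: 5.35 × ln(513/275) = 5.35 × ln(1.86545) = 5.35 × 0.62350 = 3.3357 W/m².
N₂O: 0.120 × (√415 − √270) = 0.120 × (20.3715 − 16.4317) = 0.120 × 3.9398 = 0.4728 W/m².
CFC-11: ΔF = 0.00026 × (233 − 1) = 0.00026 × 232 = 0.0603 W/m².
CH₄: 0.036 × (√3036 − √729) = 0.036 × (55.0999 − 27.0000) = 0.036 × 28.0999 = 1.0116 W/m².
Total ΔF = 3.3357 + 0.4728 + 0.0603 + 1.0116 = 4.8804 W/m².

ΔF = 4.88 W/m²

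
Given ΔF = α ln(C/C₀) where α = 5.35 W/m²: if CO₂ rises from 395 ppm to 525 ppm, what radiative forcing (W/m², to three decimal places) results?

CO₂ absorption bands are partially saturated, so forcing scales with the logarithm of the concentration ratio.
CO₂: 5.35 × ln(525/395) = 5.35 × ln(1.32911) = 5.35 × 0.28451 = 1.5221 W/m².

ΔF = 1.522 W/m²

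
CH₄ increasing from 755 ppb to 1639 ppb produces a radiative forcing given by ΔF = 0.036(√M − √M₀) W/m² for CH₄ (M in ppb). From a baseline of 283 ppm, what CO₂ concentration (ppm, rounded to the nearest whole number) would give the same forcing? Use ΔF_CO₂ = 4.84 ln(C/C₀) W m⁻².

C ≈ 312 ppm

CH₄ forcing: 0.036 × (√1639 − √755) = 0.036 × (40.4846 − 27.4773) = 0.036 × 13.0073 = 0.46826 W/m².
Set 4.84 ln(C/283) = 0.46826: ln(C/283) = 0.46826/4.84 = 0.09675, so C = 283 × e^0.09675 = 283 × 1.10158 = 311.75 ppm.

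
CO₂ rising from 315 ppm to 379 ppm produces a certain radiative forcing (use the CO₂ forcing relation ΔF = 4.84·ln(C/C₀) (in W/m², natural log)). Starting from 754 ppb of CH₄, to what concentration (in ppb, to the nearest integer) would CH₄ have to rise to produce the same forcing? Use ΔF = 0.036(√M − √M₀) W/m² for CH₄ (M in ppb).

M ≈ 2738 ppb

CO₂ forcing: 4.84 × ln(379/315) = 4.84 × 0.184964 = 0.89523 W/m².
Set 0.036(√M − √754) = 0.89523: √M = 0.89523/0.036 + √754 = 24.8675 + 27.4591 = 52.3266.
M = (52.3266)² = 2738.07 ppb.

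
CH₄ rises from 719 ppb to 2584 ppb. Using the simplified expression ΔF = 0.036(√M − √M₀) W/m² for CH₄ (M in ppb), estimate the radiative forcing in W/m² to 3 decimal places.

ΔF = 0.865 W/m²

CH₄: 0.036 × (√2584 − √719) = 0.036 × (50.8331 − 26.8142) = 0.036 × 24.0189 = 0.8647 W/m².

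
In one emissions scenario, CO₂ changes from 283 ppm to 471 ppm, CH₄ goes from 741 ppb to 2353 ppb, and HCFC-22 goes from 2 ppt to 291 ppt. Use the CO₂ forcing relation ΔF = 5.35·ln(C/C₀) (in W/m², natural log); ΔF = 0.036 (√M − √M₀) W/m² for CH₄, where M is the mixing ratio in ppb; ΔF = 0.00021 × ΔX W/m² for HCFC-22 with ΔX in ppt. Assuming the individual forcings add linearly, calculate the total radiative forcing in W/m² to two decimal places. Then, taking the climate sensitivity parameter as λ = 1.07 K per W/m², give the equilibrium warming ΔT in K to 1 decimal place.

ΔF = 3.55 W/m²; ΔT = 3.8 K

CO₂: 5.35 × ln(471/283) = 5.35 × ln(1.66431) = 5.35 × 0.50941 = 2.7253 W/m².
CH₄: 0.036 × (√2353 − √741) = 0.036 × (48.5077 − 27.2213) = 0.036 × 21.2864 = 0.7663 W/m².
HCFC-22: ΔF = 0.00021 × (291 − 2) = 0.00021 × 289 = 0.0607 W/m².
Total ΔF = 2.7253 + 0.7663 + 0.0607 = 3.5523 W/m².
ΔT = λ ΔF = 1.07 × 3.55 = 3.7985 K.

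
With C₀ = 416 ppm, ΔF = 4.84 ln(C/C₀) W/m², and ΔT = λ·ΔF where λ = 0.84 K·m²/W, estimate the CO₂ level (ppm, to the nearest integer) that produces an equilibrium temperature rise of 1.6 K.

C ≈ 617 ppm

Required forcing: ΔF = ΔT/λ = 1.6/0.84 = 1.9048 W/m².
Then ln(C/416) = ΔF/4.84 = 1.9048/4.84 = 0.39355.
So C = 416 × e^0.39355 = 416 × 1.48223 = 616.61 ppm.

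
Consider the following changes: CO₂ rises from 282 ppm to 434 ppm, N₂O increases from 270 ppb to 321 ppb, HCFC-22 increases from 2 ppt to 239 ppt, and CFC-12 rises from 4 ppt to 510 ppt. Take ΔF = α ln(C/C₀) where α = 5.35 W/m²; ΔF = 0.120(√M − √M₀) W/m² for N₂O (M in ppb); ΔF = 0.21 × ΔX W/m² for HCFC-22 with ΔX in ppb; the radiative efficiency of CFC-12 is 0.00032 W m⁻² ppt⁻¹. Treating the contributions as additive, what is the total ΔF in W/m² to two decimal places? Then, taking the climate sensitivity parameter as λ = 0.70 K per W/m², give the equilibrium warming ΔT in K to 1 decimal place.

CO₂: 5.35 × ln(434/282) = 5.35 × ln(1.53901) = 5.35 × 0.43114 = 2.3066 W/m².
N₂O: 0.120 × (√321 − √270) = 0.120 × (17.9165 − 16.4317) = 0.120 × 1.4848 = 0.1782 W/m².
HCFC-22: Δ = 239 − 2 = 237 ppt = 0.237 ppb; ΔF = 0.21 × 0.237 = 0.0498 W/m².
CFC-12: ΔF = 0.00032 × (510 − 4) = 0.00032 × 506 = 0.1619 W/m².
Total ΔF = 2.3066 + 0.1782 + 0.0498 + 0.1619 = 2.6965 W/m².
ΔT = λ ΔF = 0.70 × 2.70 = 1.8900 K.

ΔF = 2.70 W/m²; ΔT = 1.9 K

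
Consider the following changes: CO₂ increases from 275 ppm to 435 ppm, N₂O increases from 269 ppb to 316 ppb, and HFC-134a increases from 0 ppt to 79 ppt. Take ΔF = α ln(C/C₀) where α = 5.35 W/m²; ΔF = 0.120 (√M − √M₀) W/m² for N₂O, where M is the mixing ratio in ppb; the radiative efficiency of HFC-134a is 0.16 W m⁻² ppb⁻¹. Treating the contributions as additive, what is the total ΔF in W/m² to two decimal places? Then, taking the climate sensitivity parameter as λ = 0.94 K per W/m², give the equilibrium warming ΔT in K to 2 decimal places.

CO₂: 5.35 × ln(435/275) = 5.35 × ln(1.58182) = 5.35 × 0.45858 = 2.4534 W/m².
N₂O: 0.120 × (√316 − √269) = 0.120 × (17.7764 − 16.4012) = 0.120 × 1.3752 = 0.1650 W/m².
HFC-134a: Δ = 79 − 0 = 79 ppt = 0.079 ppb; ΔF = 0.16 × 0.079 = 0.0126 W/m².
Total ΔF = 2.4534 + 0.1650 + 0.0126 = 2.6310 W/m².
ΔT = λ ΔF = 0.94 × 2.63 = 2.4722 K.

ΔF = 2.63 W/m²; ΔT = 2.47 K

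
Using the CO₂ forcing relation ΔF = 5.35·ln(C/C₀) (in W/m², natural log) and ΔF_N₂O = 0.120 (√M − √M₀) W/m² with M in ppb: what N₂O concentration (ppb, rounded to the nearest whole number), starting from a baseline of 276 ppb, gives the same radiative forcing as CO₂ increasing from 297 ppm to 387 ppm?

M ≈ 807 ppb

CO₂ forcing: 5.35 × ln(387/297) = 5.35 × 0.264693 = 1.41611 W/m².
Set 0.120(√M − √276) = 1.41611: √M = 1.41611/0.120 + √276 = 11.8009 + 16.6132 = 28.4141.
M = (28.4141)² = 807.36 ppb.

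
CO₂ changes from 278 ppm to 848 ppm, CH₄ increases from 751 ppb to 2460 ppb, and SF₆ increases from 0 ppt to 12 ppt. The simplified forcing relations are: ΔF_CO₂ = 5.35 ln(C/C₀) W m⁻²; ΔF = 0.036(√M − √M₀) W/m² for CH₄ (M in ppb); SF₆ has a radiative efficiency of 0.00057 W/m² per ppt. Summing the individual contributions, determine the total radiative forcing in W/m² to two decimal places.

ΔF = 6.77 W/m²

CO₂: 5.35 × ln(848/278) = 5.35 × ln(3.05036) = 5.35 × 1.11526 = 5.9666 W/m².
CH₄: 0.036 × (√2460 − √751) = 0.036 × (49.5984 − 27.4044) = 0.036 × 22.1940 = 0.7990 W/m².
SF₆: ΔF = 0.00057 × (12 − 0) = 0.00057 × 12 = 0.0068 W/m².
Total ΔF = 5.9666 + 0.7990 + 0.0068 = 6.7724 W/m².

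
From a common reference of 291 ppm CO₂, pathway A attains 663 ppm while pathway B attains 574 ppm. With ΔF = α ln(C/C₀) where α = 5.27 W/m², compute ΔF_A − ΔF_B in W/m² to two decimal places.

ΔF_A = 5.27 ln(663/291) = 5.27 × 0.82345 = 4.3396 W/m².
ΔF_B = 5.27 ln(574/291) = 5.27 × 0.67931 = 3.5800 W/m².
Difference: 4.3396 − 3.5800 = 0.7596 W/m².

ΔF_A − ΔF_B = 0.76 W/m²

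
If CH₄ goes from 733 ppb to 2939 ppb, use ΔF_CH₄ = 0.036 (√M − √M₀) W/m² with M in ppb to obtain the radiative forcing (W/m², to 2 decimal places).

CH₄: 0.036 × (√2939 − √733) = 0.036 × (54.2125 − 27.0740) = 0.036 × 27.1385 = 0.9770 W/m².

ΔF = 0.98 W/m²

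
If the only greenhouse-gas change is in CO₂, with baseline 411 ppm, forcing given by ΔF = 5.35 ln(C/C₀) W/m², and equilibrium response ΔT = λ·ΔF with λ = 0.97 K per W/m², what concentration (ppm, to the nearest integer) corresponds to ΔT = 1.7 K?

Required forcing: ΔF = ΔT/λ = 1.7/0.97 = 1.7526 W/m².
Then ln(C/411) = ΔF/5.35 = 1.7526/5.35 = 0.32759.
So C = 411 × e^0.32759 = 411 × 1.38762 = 570.31 ppm.

C ≈ 570 ppm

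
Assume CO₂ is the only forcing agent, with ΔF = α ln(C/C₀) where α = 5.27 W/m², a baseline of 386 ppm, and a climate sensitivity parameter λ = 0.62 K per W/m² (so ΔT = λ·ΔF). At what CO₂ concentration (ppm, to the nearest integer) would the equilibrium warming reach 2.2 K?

Required forcing: ΔF = ΔT/λ = 2.2/0.62 = 3.5484 W/m².
Then ln(C/386) = ΔF/5.27 = 3.5484/5.27 = 0.67332.
So C = 386 × e^0.67332 = 386 × 1.96074 = 756.85 ppm.

C ≈ 757 ppm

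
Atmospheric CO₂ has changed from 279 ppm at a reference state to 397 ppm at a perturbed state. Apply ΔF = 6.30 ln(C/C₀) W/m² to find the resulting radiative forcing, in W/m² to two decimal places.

CO₂: 6.30 × ln(397/279) = 6.30 × ln(1.42294) = 6.30 × 0.35273 = 2.2222 W/m².

ΔF = 2.22 W/m²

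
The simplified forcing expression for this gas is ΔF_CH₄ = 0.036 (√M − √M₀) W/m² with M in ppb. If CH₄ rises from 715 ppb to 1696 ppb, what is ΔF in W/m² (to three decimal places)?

CH₄: 0.036 × (√1696 − √715) = 0.036 × (41.1825 − 26.7395) = 0.036 × 14.4430 = 0.5199 W/m².

ΔF = 0.520 W/m²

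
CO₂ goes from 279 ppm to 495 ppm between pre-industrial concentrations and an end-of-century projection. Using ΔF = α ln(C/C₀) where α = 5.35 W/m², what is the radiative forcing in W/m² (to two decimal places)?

CO₂: 5.35 × ln(495/279) = 5.35 × ln(1.77419) = 5.35 × 0.57334 = 3.0674 W/m².

ΔF = 3.07 W/m²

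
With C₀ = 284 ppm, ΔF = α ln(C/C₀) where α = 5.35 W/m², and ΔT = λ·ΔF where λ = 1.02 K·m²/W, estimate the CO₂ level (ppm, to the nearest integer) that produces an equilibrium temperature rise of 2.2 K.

Required forcing: ΔF = ΔT/λ = 2.2/1.02 = 2.1569 W/m².
Then ln(C/284) = ΔF/5.35 = 2.1569/5.35 = 0.40316.
So C = 284 × e^0.40316 = 284 × 1.49655 = 425.02 ppm.

C ≈ 425 ppm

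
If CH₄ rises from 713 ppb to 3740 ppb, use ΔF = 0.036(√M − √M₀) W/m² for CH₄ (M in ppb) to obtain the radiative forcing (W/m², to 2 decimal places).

ΔF = 1.24 W/m²

CH₄: 0.036 × (√3740 − √713) = 0.036 × (61.1555 − 26.7021) = 0.036 × 34.4534 = 1.2403 W/m².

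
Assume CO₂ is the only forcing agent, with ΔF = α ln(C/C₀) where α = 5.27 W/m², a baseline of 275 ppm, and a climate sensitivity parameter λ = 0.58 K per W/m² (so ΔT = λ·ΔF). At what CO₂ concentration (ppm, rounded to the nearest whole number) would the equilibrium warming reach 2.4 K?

Required forcing: ΔF = ΔT/λ = 2.4/0.58 = 4.1379 W/m².
Then ln(C/275) = ΔF/5.27 = 4.1379/5.27 = 0.78518.
So C = 275 × e^0.78518 = 275 × 2.19280 = 603.02 ppm.

C ≈ 603 ppm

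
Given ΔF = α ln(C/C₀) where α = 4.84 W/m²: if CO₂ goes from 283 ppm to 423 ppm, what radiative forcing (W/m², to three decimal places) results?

CO₂ absorption bands are partially saturated, so forcing scales with the logarithm of the concentration ratio.
CO₂: 4.84 × ln(423/283) = 4.84 × ln(1.49470) = 4.84 × 0.40193 = 1.9453 W/m².

ΔF = 1.945 W/m²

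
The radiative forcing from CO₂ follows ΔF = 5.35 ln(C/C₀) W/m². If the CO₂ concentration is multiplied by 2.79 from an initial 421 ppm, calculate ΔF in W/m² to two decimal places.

ΔF = 5.49 W/m²

ΔF = 5.35 × ln(2.79) = 5.35 × 1.02604 = 5.4893 W/m².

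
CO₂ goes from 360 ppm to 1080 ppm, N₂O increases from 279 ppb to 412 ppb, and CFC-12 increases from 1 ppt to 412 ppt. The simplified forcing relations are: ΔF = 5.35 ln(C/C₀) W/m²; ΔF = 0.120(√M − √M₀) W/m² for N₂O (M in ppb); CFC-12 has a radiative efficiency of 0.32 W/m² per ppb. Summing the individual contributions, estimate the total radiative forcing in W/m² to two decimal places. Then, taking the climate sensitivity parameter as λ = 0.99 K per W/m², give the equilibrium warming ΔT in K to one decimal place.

ΔF = 6.44 W/m²; ΔT = 6.4 K

CO₂: 5.35 × ln(1080/360) = 5.35 × ln(3.00000) = 5.35 × 1.09861 = 5.8776 W/m².
N₂O: 0.120 × (√412 − √279) = 0.120 × (20.2978 − 16.7033) = 0.120 × 3.5945 = 0.4313 W/m².
CFC-12: Δ = 412 − 1 = 411 ppt = 0.411 ppb; ΔF = 0.32 × 0.411 = 0.1315 W/m².
Total ΔF = 5.8776 + 0.4313 + 0.1315 = 6.4404 W/m².
ΔT = λ ΔF = 0.99 × 6.44 = 6.3756 K.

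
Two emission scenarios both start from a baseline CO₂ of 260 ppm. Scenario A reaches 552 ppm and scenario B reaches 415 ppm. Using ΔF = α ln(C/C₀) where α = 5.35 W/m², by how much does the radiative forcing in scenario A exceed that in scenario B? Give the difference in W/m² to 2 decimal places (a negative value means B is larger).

ΔF_A − ΔF_B = 1.53 W/m²

ΔF_A = 5.35 ln(552/260) = 5.35 × 0.75287 = 4.0279 W/m².
ΔF_B = 5.35 ln(415/260) = 5.35 × 0.46760 = 2.5017 W/m².
Difference: 4.0279 − 2.5017 = 1.5262 W/m².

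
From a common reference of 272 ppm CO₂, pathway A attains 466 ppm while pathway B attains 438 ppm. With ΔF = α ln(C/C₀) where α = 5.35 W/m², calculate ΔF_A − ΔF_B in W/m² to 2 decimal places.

ΔF_A = 5.35 ln(466/272) = 5.35 × 0.53838 = 2.8803 W/m².
ΔF_B = 5.35 ln(438/272) = 5.35 × 0.47642 = 2.5488 W/m².
Difference: 2.8803 − 2.5488 = 0.3315 W/m².

ΔF_A − ΔF_B = 0.33 W/m²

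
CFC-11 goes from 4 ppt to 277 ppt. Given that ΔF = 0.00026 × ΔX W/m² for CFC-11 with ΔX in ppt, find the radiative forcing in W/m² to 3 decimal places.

CFC-11: ΔF = 0.00026 × (277 − 4) = 0.00026 × 273 = 0.0710 W/m².

ΔF = 0.071 W/m²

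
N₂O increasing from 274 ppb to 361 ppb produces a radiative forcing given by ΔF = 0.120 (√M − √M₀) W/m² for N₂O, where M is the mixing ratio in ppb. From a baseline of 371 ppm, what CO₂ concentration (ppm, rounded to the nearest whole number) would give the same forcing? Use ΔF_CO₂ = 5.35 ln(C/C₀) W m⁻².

C ≈ 392 ppm

N₂O forcing: 0.120 × (√361 − √274) = 0.120 × (19.0000 − 16.5529) = 0.120 × 2.4471 = 0.29365 W/m².
Set 5.35 ln(C/371) = 0.29365: ln(C/371) = 0.29365/5.35 = 0.05489, so C = 371 × e^0.05489 = 371 × 1.05642 = 391.93 ppm.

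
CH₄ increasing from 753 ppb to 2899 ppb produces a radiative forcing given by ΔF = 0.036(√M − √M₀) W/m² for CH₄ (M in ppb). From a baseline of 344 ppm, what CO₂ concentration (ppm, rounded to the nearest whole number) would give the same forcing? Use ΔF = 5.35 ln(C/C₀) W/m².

CH₄ forcing: 0.036 × (√2899 − √753) = 0.036 × (53.8424 − 27.4408) = 0.036 × 26.4016 = 0.95046 W/m².
Set 5.35 ln(C/344) = 0.95046: ln(C/344) = 0.95046/5.35 = 0.17766, so C = 344 × e^0.17766 = 344 × 1.19442 = 410.88 ppm.

C ≈ 411 ppm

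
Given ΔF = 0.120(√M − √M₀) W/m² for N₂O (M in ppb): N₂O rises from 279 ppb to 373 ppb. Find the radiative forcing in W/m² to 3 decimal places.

ΔF = 0.313 W/m²

N₂O: 0.120 × (√373 − √279) = 0.120 × (19.3132 − 16.7033) = 0.120 × 2.6099 = 0.3132 W/m².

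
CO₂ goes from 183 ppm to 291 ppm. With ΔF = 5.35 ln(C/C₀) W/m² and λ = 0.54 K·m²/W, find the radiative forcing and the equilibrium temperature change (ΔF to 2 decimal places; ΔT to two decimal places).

CO₂: 5.35 × ln(291/183) = 5.35 × ln(1.59016) = 5.35 × 0.46383 = 2.4815 W/m².
ΔT = λ ΔF = 0.54 × 2.48 = 1.3392 K.

ΔF = 2.48 W/m²; ΔT = 1.34 K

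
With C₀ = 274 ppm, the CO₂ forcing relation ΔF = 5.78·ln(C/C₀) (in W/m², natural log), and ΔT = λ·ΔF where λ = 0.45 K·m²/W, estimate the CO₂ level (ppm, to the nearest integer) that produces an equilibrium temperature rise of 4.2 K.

Required forcing: ΔF = ΔT/λ = 4.2/0.45 = 9.3333 W/m².
Then ln(C/274) = ΔF/5.78 = 9.3333/5.78 = 1.61476.
So C = 274 × e^1.61476 = 274 × 5.02668 = 1377.31 ppm.

C ≈ 1377 ppm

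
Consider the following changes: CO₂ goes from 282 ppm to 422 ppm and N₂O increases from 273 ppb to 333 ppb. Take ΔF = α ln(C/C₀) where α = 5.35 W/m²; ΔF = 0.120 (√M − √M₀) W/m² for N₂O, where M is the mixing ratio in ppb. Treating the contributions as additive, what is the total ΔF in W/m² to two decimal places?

ΔF = 2.36 W/m²

CO₂: 5.35 × ln(422/282) = 5.35 × ln(1.49645) = 5.35 × 0.40310 = 2.1566 W/m².
N₂O: 0.120 × (√333 − √273) = 0.120 × (18.2483 − 16.5227) = 0.120 × 1.7256 = 0.2071 W/m².
Total ΔF = 2.1566 + 0.2071 = 2.3637 W/m².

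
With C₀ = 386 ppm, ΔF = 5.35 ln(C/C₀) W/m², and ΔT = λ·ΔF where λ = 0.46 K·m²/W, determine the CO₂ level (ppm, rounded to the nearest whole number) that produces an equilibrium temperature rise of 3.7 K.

Required forcing: ΔF = ΔT/λ = 3.7/0.46 = 8.0435 W/m².
Then ln(C/386) = ΔF/5.35 = 8.0435/5.35 = 1.50346.
So C = 386 × e^1.50346 = 386 × 4.49722 = 1735.93 ppm.

C ≈ 1736 ppm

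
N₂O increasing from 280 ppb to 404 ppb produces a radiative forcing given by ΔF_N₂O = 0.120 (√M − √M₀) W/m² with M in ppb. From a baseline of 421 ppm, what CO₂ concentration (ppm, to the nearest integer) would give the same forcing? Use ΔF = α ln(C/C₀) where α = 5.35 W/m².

N₂O forcing: 0.120 × (√404 − √280) = 0.120 × (20.0998 − 16.7332) = 0.120 × 3.3666 = 0.40399 W/m².
Set 5.35 ln(C/421) = 0.40399: ln(C/421) = 0.40399/5.35 = 0.07551, so C = 421 × e^0.07551 = 421 × 1.07843 = 454.02 ppm.

C ≈ 454 ppm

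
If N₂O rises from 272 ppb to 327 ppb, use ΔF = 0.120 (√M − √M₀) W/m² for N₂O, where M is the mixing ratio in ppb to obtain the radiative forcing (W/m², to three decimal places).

ΔF = 0.191 W/m²

N₂O: 0.120 × (√327 − √272) = 0.120 × (18.0831 − 16.4924) = 0.120 × 1.5907 = 0.1909 W/m².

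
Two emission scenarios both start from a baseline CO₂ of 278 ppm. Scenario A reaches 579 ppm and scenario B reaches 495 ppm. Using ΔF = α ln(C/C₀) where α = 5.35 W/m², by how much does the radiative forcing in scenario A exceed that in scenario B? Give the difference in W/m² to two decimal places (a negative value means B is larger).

ΔF_A = 5.35 ln(579/278) = 5.35 × 0.73368 = 3.9252 W/m².
ΔF_B = 5.35 ln(495/278) = 5.35 × 0.57694 = 3.0866 W/m².
Difference: 3.9252 − 3.0866 = 0.8386 W/m².

ΔF_A − ΔF_B = 0.84 W/m²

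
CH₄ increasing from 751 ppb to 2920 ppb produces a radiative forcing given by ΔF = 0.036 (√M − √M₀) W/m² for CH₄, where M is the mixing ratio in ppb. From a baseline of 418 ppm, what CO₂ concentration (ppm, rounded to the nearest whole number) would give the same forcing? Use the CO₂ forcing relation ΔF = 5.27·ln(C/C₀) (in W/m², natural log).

CH₄ forcing: 0.036 × (√2920 − √751) = 0.036 × (54.0370 − 27.4044) = 0.036 × 26.6326 = 0.95877 W/m².
Set 5.27 ln(C/418) = 0.95877: ln(C/418) = 0.95877/5.27 = 0.18193, so C = 418 × e^0.18193 = 418 × 1.19953 = 501.40 ppm.

C ≈ 501 ppm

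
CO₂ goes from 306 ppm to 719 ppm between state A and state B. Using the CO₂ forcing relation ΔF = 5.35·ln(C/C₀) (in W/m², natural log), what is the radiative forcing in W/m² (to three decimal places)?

ΔF = 4.570 W/m²

CO₂: 5.35 × ln(719/306) = 5.35 × ln(2.34967) = 5.35 × 0.85427 = 4.5703 W/m².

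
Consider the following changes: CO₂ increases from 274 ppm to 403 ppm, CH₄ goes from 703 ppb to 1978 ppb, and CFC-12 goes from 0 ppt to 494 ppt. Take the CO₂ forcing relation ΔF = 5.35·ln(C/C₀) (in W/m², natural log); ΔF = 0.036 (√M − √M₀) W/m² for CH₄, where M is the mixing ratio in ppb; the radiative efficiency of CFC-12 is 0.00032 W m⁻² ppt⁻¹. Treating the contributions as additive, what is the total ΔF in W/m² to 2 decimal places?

CO₂: 5.35 × ln(403/274) = 5.35 × ln(1.47080) = 5.35 × 0.38581 = 2.0641 W/m².
CH₄: 0.036 × (√1978 − √703) = 0.036 × (44.4747 − 26.5141) = 0.036 × 17.9606 = 0.6466 W/m².
CFC-12: ΔF = 0.00032 × (494 − 0) = 0.00032 × 494 = 0.1581 W/m².
Total ΔF = 2.0641 + 0.6466 + 0.1581 = 2.8688 W/m².

ΔF = 2.87 W/m²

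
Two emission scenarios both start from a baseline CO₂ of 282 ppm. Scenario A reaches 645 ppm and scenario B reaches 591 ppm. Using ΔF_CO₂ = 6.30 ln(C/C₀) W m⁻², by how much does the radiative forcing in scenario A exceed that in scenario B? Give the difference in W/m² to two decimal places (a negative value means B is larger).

ΔF_A − ΔF_B = 0.55 W/m²

ΔF_A = 6.30 ln(645/282) = 6.30 × 0.82734 = 5.2122 W/m².
ΔF_B = 6.30 ln(591/282) = 6.30 × 0.73991 = 4.6614 W/m².
Difference: 5.2122 − 4.6614 = 0.5508 W/m².
(Equivalently, ΔF_A − ΔF_B = 6.30 ln(645/591) = 6.30 × 0.08743 = 0.5508 W/m².)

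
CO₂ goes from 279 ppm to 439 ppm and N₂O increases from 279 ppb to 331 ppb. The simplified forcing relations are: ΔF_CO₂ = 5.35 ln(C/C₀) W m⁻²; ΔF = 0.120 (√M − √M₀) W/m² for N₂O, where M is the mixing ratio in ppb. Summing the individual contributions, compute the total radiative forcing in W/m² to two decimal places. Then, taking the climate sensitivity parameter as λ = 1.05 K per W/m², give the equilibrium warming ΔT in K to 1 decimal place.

CO₂: 5.35 × ln(439/279) = 5.35 × ln(1.57348) = 5.35 × 0.45329 = 2.4251 W/m².
N₂O: 0.120 × (√331 − √279) = 0.120 × (18.1934 − 16.7033) = 0.120 × 1.4901 = 0.1788 W/m².
Total ΔF = 2.4251 + 0.1788 = 2.6039 W/m².
ΔT = λ ΔF = 1.05 × 2.60 = 2.7300 K.

ΔF = 2.60 W/m²; ΔT = 2.7 K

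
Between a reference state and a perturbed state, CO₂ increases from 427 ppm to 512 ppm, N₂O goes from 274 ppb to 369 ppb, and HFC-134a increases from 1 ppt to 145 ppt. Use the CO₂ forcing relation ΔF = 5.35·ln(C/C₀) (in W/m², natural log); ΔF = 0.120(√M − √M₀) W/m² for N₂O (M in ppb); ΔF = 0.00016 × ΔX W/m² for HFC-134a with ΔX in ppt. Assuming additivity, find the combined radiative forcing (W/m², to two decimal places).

ΔF = 1.31 W/m²

CO₂: 5.35 × ln(512/427) = 5.35 × ln(1.19906) = 5.35 × 0.18154 = 0.9712 W/m².
N₂O: 0.120 × (√369 − √274) = 0.120 × (19.2094 − 16.5529) = 0.120 × 2.6565 = 0.3188 W/m².
HFC-134a: ΔF = 0.00016 × (145 − 1) = 0.00016 × 144 = 0.0230 W/m².
Total ΔF = 0.9712 + 0.3188 + 0.0230 = 1.3130 W/m².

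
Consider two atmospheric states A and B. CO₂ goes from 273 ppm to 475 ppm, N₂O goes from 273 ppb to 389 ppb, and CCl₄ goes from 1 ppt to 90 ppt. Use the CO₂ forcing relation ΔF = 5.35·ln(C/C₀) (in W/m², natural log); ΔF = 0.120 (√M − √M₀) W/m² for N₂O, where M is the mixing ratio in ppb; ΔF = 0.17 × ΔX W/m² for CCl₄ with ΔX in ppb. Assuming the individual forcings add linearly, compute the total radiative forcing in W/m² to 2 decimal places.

CO₂: 5.35 × ln(475/273) = 5.35 × ln(1.73993) = 5.35 × 0.55384 = 2.9630 W/m².
N₂O: 0.120 × (√389 − √273) = 0.120 × (19.7231 − 16.5227) = 0.120 × 3.2004 = 0.3840 W/m².
CCl₄: Δ = 90 − 1 = 89 ppt = 0.089 ppb; ΔF = 0.17 × 0.089 = 0.0151 W/m².
Total ΔF = 2.9630 + 0.3840 + 0.0151 = 3.3621 W/m².

ΔF = 3.36 W/m²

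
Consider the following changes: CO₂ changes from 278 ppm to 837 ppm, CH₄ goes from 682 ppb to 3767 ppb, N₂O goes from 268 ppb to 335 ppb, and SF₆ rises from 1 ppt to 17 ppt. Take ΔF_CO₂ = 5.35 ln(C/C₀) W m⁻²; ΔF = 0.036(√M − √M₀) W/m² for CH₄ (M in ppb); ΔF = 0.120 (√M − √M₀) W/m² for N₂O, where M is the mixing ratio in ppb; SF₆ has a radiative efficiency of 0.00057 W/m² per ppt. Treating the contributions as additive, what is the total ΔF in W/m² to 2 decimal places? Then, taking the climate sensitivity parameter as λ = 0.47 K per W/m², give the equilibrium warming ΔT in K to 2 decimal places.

CO₂: 5.35 × ln(837/278) = 5.35 × ln(3.01079) = 5.35 × 1.10220 = 5.8968 W/m².
CH₄: 0.036 × (√3767 − √682) = 0.036 × (61.3759 − 26.1151) = 0.036 × 35.2608 = 1.2694 W/m².
N₂O: 0.120 × (√335 − √268) = 0.120 × (18.3030 − 16.3707) = 0.120 × 1.9323 = 0.2319 W/m².
SF₆: ΔF = 0.00057 × (17 − 1) = 0.00057 × 16 = 0.0091 W/m².
Total ΔF = 5.8968 + 1.2694 + 0.2319 + 0.0091 = 7.4072 W/m².
ΔT = λ ΔF = 0.47 × 7.41 = 3.4827 K.

ΔF = 7.41 W/m²; ΔT = 3.48 K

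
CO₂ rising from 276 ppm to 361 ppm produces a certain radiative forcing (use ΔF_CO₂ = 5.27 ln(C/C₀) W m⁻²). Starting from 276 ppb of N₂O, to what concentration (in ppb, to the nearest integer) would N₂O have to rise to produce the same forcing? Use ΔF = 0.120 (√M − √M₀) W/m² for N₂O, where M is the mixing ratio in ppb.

M ≈ 807 ppb

CO₂ forcing: 5.27 × ln(361/276) = 5.27 × 0.268477 = 1.41487 W/m².
Set 0.120(√M − √276) = 1.41487: √M = 1.41487/0.120 + √276 = 11.7906 + 16.6132 = 28.4038.
M = (28.4038)² = 806.78 ppb.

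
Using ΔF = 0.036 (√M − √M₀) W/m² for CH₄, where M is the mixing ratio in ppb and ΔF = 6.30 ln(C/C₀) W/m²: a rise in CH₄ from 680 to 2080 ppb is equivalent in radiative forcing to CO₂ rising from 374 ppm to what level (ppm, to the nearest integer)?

C ≈ 418 ppm

CH₄ forcing: 0.036 × (√2080 − √680) = 0.036 × (45.6070 − 26.0768) = 0.036 × 19.5302 = 0.70309 W/m².
Set 6.30 ln(C/374) = 0.70309: ln(C/374) = 0.70309/6.30 = 0.11160, so C = 374 × e^0.11160 = 374 × 1.11807 = 418.16 ppm.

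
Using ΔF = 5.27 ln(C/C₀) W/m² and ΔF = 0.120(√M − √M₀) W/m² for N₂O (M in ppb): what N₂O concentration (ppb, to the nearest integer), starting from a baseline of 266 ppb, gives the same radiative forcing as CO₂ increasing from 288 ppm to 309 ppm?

CO₂ forcing: 5.27 × ln(309/288) = 5.27 × 0.070381 = 0.37091 W/m².
Set 0.120(√M − √266) = 0.37091: √M = 0.37091/0.120 + √266 = 3.0909 + 16.3095 = 19.4004.
M = (19.4004)² = 376.38 ppb.

M ≈ 376 ppb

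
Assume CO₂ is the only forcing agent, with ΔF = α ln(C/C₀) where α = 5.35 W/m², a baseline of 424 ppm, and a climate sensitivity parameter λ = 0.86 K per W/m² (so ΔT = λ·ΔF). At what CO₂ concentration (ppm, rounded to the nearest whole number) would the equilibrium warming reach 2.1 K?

Required forcing: ΔF = ΔT/λ = 2.1/0.86 = 2.4419 W/m².
Then ln(C/424) = ΔF/5.35 = 2.4419/5.35 = 0.45643.
So C = 424 × e^0.45643 = 424 × 1.57843 = 669.25 ppm.

C ≈ 669 ppm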